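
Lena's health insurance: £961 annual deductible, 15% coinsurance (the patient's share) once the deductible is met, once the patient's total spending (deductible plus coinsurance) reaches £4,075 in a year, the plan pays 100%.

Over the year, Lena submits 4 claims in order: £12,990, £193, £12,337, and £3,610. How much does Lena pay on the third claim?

£1,280.70

#1 (£12,990): deductible takes £961, £12,029 remains; patient's 15% is £1,804.35. Patient pays £2,765.35; OOP now £2,765.35.
#2 (£193): deductible met; 15% of £193 = £28.95. Cost to patient: £28.95. OOP to date £2,794.30.
#3 (£12,337): deductible already satisfied, so patient's share is 15% × £12,337 = £1,850.55. OOP would hit £4,644.85 > £4,075, so the cap limits the patient to £4,075 − £2,794.30 = £1,280.70.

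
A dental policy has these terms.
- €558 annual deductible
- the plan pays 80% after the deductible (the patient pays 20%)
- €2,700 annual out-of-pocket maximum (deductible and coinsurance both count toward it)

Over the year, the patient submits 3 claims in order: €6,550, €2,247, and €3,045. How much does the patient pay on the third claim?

€494.20

#1 (€6,550): €558 to deductible, leaving €5,992; patient's 20% is €1,198.40. Patient owes €1,756.40 (running OOP €1,756.40).
#2 (€2,247): 20% coinsurance on €2,247 = €449.40. Cost to patient: €449.40. OOP to date €2,205.80.
#3 (€3,045): deductible already satisfied, so patient's share is 20% × €3,045 = €609. That would push OOP to €2,814.80, over the €2,700 cap, so patient pays €2,700 − €2,205.80 = €494.20.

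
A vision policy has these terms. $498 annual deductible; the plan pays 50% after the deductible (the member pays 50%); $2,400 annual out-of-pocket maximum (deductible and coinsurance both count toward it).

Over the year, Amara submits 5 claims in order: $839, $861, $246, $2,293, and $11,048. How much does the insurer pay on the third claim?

$123

Bill 1, $839: deductible takes $498, $341 remains; member's 50% is $170.50. Member pays $668.50; OOP now $668.50. Insurer: $839 − $668.50 = $170.50.
Bill 2, $861: deductible met; 50% of $861 = $430.50. Cost to member: $430.50. OOP to date $1,099. Insurer: $861 − $430.50 = $430.50.
Bill 3, $246: deductible already satisfied, so member's share is 50% × $246 = $123. Cost to member: $123. OOP to date $1,222. Plan pays $246 − $123 = $123.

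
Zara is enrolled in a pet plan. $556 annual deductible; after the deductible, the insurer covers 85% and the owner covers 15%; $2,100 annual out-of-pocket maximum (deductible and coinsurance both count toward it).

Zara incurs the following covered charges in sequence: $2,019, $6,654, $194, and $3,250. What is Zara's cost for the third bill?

Bill 1, $2,019: $556 to deductible, leaving $1,463; owner's 15% is $219.45. Owner pays $775.45; OOP now $775.45.
Bill 2, $6,654: 15% coinsurance on $6,654 = $998.10. Owner pays $998.10; OOP now $1,773.55.
Bill 3, $194: deductible met; 15% of $194 = $29.10. Owner owes $29.10 (running OOP $1,802.65).

$29.10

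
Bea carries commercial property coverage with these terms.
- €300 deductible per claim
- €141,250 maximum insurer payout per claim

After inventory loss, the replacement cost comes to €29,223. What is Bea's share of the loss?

Less the €300 deductible: €29,223 − €300 = €28,923.
That's under the €141,250 cap, so the insurer reimburses the full €28,923.
Business's share is the uncovered remainder: €29,223 − €28,923 = €300.

€300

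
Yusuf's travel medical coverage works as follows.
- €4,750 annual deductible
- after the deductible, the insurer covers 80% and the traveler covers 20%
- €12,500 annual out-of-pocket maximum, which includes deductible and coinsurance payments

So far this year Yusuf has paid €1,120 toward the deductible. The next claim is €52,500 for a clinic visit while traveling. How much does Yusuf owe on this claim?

€11,380

Remaining deductible: €4,750 − €1,120 = €3,630.
After the €3,630 deductible portion, €52,500 − €3,630 = €48,870 is subject to coinsurance.
20% of €48,870 = €9,774 falls to the traveler.
That puts the traveler's cost at €3,630 + €9,774 = €13,404 before any cap.
Adding €13,404 to the €1,120 already spent would give €14,524, which exceeds the €12,500 cap; the traveler pays just €12,500 − €1,120 = €11,380.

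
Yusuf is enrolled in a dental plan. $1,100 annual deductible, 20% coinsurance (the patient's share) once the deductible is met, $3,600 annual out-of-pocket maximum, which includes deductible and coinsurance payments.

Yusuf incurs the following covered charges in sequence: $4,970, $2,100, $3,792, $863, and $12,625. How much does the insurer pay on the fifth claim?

$12,250

Bill 1, $4,970: $1,100 finishes the deductible; $3,870 goes to coinsurance; patient's 20% is $774. Cost to patient: $1,874. OOP to date $1,874. Plan pays $4,970 − $1,874 = $3,096.
Bill 2, $2,100: 20% coinsurance on $2,100 = $420. Patient owes $420 (running OOP $2,294). Plan pays $2,100 − $420 = $1,680.
Bill 3, $3,792: 20% coinsurance on $3,792 = $758.40. Patient owes $758.40 (running OOP $3,052.40). Insurer: $3,792 − $758.40 = $3,033.60.
Bill 4, $863: deductible already satisfied, so patient's share is 20% × $863 = $172.60. Patient owes $172.60 (running OOP $3,225). Plan pays $863 − $172.60 = $690.40.
Bill 5, $12,625: deductible met; 20% of $12,625 = $2,525. OOP would hit $5,750 > $3,600, so the cap limits the patient to $3,600 − $3,225 = $375. Insurer: $12,625 − $375 = $12,250.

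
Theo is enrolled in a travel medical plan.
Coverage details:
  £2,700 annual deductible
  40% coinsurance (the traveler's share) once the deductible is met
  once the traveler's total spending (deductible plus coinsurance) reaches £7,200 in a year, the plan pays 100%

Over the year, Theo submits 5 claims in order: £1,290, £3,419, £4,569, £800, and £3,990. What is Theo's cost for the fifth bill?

#1 (£1,290): all of it applies to the deductible. Traveler owes £1,290 (running OOP £1,290).
#2 (£3,419): £1,410 finishes the deductible; £2,009 goes to coinsurance; coinsurance £2,009 × 40% = £803.60. Traveler owes £2,213.60 (running OOP £3,503.60).
#3 (£4,569): deductible already satisfied, so traveler's share is 40% × £4,569 = £1,827.60. Traveler owes £1,827.60 (running OOP £5,331.20).
#4 (£800): deductible already satisfied, so traveler's share is 40% × £800 = £320. Traveler pays £320; OOP now £5,651.20.
#5 (£3,990): deductible already satisfied, so traveler's share is 40% × £3,990 = £1,596. OOP would hit £7,247.20 > £7,200, so the cap limits the traveler to £7,200 − £5,651.20 = £1,548.80.

£1,548.80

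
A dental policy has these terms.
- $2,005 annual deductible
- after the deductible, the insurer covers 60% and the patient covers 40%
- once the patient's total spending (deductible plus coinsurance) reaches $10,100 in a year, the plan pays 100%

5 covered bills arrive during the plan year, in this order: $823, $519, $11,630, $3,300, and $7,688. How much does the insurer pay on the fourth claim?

$1,980

Bill 1, $823: fully absorbed by the deductible. Patient pays $823; OOP now $823. Insurer: $823 − $823 = $0.
Bill 2, $519: entire amount goes to the deductible. Cost to patient: $519. OOP to date $1,342. Plan pays $519 − $519 = $0.
Bill 3, $11,630: $663 finishes the deductible; $10,967 goes to coinsurance; patient's 40% is $4,386.80. Patient owes $5,049.80 (running OOP $6,391.80). Plan pays $11,630 − $5,049.80 = $6,580.20.
Bill 4, $3,300: 40% coinsurance on $3,300 = $1,320. Patient pays $1,320; OOP now $7,711.80. Plan pays $3,300 − $1,320 = $1,980.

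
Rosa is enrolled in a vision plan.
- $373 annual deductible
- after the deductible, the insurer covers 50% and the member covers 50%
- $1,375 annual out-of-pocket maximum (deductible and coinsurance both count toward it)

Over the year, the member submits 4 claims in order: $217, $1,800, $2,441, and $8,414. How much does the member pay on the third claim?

$180

Bill 1, $217: fully absorbed by the deductible. Member owes $217 (running OOP $217).
Bill 2, $1,800: deductible takes $156, $1,644 remains; 50% of $1,644 = $822. Cost to member: $978. OOP to date $1,195.
Bill 3, $2,441: deductible met; 50% of $2,441 = $1,220.50. OOP would hit $2,415.50 > $1,375, so the cap limits the member to $1,375 − $1,195 = $180.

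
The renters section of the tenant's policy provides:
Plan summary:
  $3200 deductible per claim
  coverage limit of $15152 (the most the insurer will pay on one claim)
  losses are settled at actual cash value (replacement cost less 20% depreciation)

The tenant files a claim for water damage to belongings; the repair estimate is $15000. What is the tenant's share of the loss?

$6200

Depreciate 20%: the covered value is $15000 × 0.8 = $12000.
Subtract the deductible: $12000 − $3200 = $8800.
That's under the $15152 cap, so the insurer reimburses the full $8800.
Tenant's share is the uncovered remainder: $15000 − $8800 = $6200.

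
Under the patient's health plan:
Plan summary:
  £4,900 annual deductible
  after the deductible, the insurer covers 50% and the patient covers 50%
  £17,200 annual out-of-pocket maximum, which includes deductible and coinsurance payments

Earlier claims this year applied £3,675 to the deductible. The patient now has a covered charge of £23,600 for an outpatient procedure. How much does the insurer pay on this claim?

£11,187.50

Remaining deductible: £4,900 − £3,675 = £1,225.
The remaining £22,375 (= £23,600 − £1,225) moves to coinsurance.
Coinsurance: £22,375 × 50% = £11,187.50.
Patient responsibility before any cap: £1,225 + £11,187.50 = £12,412.50.
Year-to-date out-of-pocket becomes £3,675 + £12,412.50 = £16,087.50, still under the £17,200 maximum, so no cap applies.
The plan picks up £23,600 − £12,412.50 = £11,187.50.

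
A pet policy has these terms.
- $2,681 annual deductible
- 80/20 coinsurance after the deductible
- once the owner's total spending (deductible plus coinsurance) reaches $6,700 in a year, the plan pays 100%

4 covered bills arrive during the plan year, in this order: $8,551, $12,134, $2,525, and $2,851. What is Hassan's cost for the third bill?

Claim 1 — $8,551: deductible takes $2,681, $5,870 remains; owner's 20% is $1,174. Cost to owner: $3,855. OOP to date $3,855.
Claim 2 — $12,134: deductible already satisfied, so owner's share is 20% × $12,134 = $2,426.80. Owner owes $2,426.80 (running OOP $6,281.80).
Claim 3 — $2,525: deductible met; 20% of $2,525 = $505. That would push OOP to $6,786.80, over the $6,700 cap, so owner pays $6,700 − $6,281.80 = $418.20.

$418.20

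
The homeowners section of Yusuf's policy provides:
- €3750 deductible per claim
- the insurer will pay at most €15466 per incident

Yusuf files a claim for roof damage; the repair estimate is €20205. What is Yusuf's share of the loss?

€4739

Subtract the deductible: €20205 − €3750 = €16455.
The €15466 per-incident cap binds; insurer pays €15466.
Homeowner's share is the uncovered remainder: €20205 − €15466 = €4739.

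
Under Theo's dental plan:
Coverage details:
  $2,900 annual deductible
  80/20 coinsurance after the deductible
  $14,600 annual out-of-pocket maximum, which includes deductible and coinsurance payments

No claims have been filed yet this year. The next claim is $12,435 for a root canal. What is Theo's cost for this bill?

$4,807

The full $2,900 deductible is still open; $2,900 of this bill applies to it.
The remaining $9,535 (= $12,435 − $2,900) moves to coinsurance.
20% of $9,535 = $1,907 falls to the patient.
Patient responsibility before any cap: $2,900 + $1,907 = $4,807.
Total out-of-pocket so far would be $0 + $4,807 = $4,807, below the $14,600 cap — no reduction.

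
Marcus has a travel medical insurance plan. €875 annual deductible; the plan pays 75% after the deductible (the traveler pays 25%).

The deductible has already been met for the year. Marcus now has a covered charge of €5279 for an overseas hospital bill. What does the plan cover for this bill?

€3959.25

The deductible is already satisfied, so the full bill goes to coinsurance.
Traveler's 25% share of €5279 is €1319.75.
The insurer covers the remainder: €5279 − €1319.75 = €3959.25.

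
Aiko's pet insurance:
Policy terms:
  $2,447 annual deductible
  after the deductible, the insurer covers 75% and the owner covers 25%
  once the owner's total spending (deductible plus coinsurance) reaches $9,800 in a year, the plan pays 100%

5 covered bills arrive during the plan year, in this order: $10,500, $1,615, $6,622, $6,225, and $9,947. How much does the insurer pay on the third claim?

#1 ($10,500): $2,447 to deductible, leaving $8,053; coinsurance $8,053 × 25% = $2,013.25. Owner pays $4,460.25; OOP now $4,460.25. Insurer: $10,500 − $4,460.25 = $6,039.75.
#2 ($1,615): 25% coinsurance on $1,615 = $403.75. Owner pays $403.75; OOP now $4,864. Plan pays $1,615 − $403.75 = $1,211.25.
#3 ($6,622): 25% coinsurance on $6,622 = $1,655.50. Owner owes $1,655.50 (running OOP $6,519.50). Plan pays $6,622 − $1,655.50 = $4,966.50.

$4,966.50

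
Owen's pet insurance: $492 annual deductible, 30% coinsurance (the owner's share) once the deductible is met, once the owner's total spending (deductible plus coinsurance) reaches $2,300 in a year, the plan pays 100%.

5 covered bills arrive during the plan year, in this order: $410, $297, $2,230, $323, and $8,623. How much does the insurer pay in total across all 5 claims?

Bill 1, $410: all of it applies to the deductible. Owner pays $410; OOP now $410. Plan pays $410 − $410 = $0.
Bill 2, $297: $82 finishes the deductible; $215 goes to coinsurance; coinsurance $215 × 30% = $64.50. Owner owes $146.50 (running OOP $556.50). Plan pays $297 − $146.50 = $150.50.
Bill 3, $2,230: deductible met; 30% of $2,230 = $669. Cost to owner: $669. OOP to date $1,225.50. Insurer: $2,230 − $669 = $1,561.
Bill 4, $323: deductible met; 30% of $323 = $96.90. Cost to owner: $96.90. OOP to date $1,322.40. Plan pays $323 − $96.90 = $226.10.
Bill 5, $8,623: deductible met; 30% of $8,623 = $2,586.90. Adding that to $1,322.40 gives $3,909.30, past the $2,300 cap; owner pays only $2,300 − $1,322.40 = $977.60. Plan pays $8,623 − $977.60 = $7,645.40.
Insurer total: $0 + $150.50 + $1,561 + $226.10 + $7,645.40 = $9,583.

$9,583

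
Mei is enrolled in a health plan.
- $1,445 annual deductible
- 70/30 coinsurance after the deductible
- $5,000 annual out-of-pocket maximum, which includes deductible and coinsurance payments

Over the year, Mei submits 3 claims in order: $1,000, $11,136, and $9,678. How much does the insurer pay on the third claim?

$9,330.30

#1 ($1,000): entire amount goes to the deductible. Patient pays $1,000; OOP now $1,000. Insurer: $1,000 − $1,000 = $0.
#2 ($11,136): $445 to deductible, leaving $10,691; coinsurance $10,691 × 30% = $3,207.30. Patient pays $3,652.30; OOP now $4,652.30. Plan pays $11,136 − $3,652.30 = $7,483.70.
#3 ($9,678): deductible already satisfied, so patient's share is 30% × $9,678 = $2,903.40. OOP would hit $7,555.70 > $5,000, so the cap limits the patient to $5,000 − $4,652.30 = $347.70. Insurer: $9,678 − $347.70 = $9,330.30.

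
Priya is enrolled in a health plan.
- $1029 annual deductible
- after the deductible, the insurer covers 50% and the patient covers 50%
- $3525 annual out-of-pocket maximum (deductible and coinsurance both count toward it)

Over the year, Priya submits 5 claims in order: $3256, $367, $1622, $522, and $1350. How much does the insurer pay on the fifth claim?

$1223

Bill 1, $3256: $1029 to deductible, leaving $2227; coinsurance $2227 × 50% = $1113.50. Cost to patient: $2142.50. OOP to date $2142.50. Insurer: $3256 − $2142.50 = $1113.50.
Bill 2, $367: deductible already satisfied, so patient's share is 50% × $367 = $183.50. Cost to patient: $183.50. OOP to date $2326. Insurer: $367 − $183.50 = $183.50.
Bill 3, $1622: 50% coinsurance on $1622 = $811. Cost to patient: $811. OOP to date $3137. Plan pays $1622 − $811 = $811.
Bill 4, $522: deductible already satisfied, so patient's share is 50% × $522 = $261. Patient pays $261; OOP now $3398. Plan pays $522 − $261 = $261.
Bill 5, $1350: deductible met; 50% of $1350 = $675. OOP would hit $4073 > $3525, so the cap limits the patient to $3525 − $3398 = $127. Insurer: $1350 − $127 = $1223.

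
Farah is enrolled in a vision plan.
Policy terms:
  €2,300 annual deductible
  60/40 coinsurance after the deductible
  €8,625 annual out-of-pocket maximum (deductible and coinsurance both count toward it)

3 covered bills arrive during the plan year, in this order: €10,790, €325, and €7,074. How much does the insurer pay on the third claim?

Claim 1 (€10,790): €2,300 to deductible, leaving €8,490; 40% of €8,490 = €3,396. Member owes €5,696 (running OOP €5,696). Insurer: €10,790 − €5,696 = €5,094.
Claim 2 (€325): deductible already satisfied, so member's share is 40% × €325 = €130. Cost to member: €130. OOP to date €5,826. Insurer: €325 − €130 = €195.
Claim 3 (€7,074): deductible already satisfied, so member's share is 40% × €7,074 = €2,829.60. That would push OOP to €8,655.60, over the €8,625 cap, so member pays €8,625 − €5,826 = €2,799. Plan pays €7,074 − €2,799 = €4,275.

€4,275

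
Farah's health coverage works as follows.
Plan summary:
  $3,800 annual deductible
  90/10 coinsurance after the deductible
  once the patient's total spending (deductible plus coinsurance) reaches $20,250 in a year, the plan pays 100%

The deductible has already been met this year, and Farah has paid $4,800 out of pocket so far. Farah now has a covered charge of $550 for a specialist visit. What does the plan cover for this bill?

$495

The deductible is already satisfied, so the full bill goes to coinsurance.
Coinsurance: $550 × 10% = $55.
Cumulative spending $4,800 + $55 = $4,855 stays under the $20,250 maximum.
The plan picks up $550 − $55 = $495.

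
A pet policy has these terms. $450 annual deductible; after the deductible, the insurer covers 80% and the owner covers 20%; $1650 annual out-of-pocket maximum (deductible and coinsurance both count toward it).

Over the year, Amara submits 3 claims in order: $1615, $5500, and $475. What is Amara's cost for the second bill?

#1 ($1615): $450 finishes the deductible; $1165 goes to coinsurance; coinsurance $1165 × 20% = $233. Owner owes $683 (running OOP $683).
#2 ($5500): deductible met; 20% of $5500 = $1100. Adding that to $683 gives $1783, past the $1650 cap; owner pays only $1650 − $683 = $967.

$967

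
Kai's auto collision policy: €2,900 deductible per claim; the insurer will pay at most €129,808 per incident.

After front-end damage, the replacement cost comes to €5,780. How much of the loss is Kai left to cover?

€2,900

Less the €2,900 deductible: €5,780 − €2,900 = €2,880.
€2,880 ≤ €129,808, so the limit doesn't bind; insurer pays €2,880.
Driver's share is the uncovered remainder: €5,780 − €2,880 = €2,900.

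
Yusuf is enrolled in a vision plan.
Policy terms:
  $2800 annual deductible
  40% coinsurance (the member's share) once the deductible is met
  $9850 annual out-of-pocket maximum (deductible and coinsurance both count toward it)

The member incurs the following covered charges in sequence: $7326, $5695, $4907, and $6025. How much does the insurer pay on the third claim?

Claim 1 — $7326: $2800 finishes the deductible; $4526 goes to coinsurance; member's 40% is $1810.40. Member owes $4610.40 (running OOP $4610.40). Plan pays $7326 − $4610.40 = $2715.60.
Claim 2 — $5695: deductible already satisfied, so member's share is 40% × $5695 = $2278. Member owes $2278 (running OOP $6888.40). Insurer: $5695 − $2278 = $3417.
Claim 3 — $4907: deductible already satisfied, so member's share is 40% × $4907 = $1962.80. Member owes $1962.80 (running OOP $8851.20). Plan pays $4907 − $1962.80 = $2944.20.

$2944.20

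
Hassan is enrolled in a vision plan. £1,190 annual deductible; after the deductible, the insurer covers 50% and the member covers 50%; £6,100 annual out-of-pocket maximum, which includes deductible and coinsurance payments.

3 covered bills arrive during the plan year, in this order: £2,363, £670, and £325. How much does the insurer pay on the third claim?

Claim 1 (£2,363): £1,190 finishes the deductible; £1,173 goes to coinsurance; coinsurance £1,173 × 50% = £586.50. Member owes £1,776.50 (running OOP £1,776.50). Plan pays £2,363 − £1,776.50 = £586.50.
Claim 2 (£670): deductible met; 50% of £670 = £335. Member pays £335; OOP now £2,111.50. Plan pays £670 − £335 = £335.
Claim 3 (£325): deductible already satisfied, so member's share is 50% × £325 = £162.50. Member owes £162.50 (running OOP £2,274). Plan pays £325 − £162.50 = £162.50.

£162.50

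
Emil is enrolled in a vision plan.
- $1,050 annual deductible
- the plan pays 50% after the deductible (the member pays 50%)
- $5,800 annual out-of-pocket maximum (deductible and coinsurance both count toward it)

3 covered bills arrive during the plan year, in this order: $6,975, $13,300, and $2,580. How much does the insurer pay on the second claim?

Bill 1, $6,975: $1,050 finishes the deductible; $5,925 goes to coinsurance; 50% of $5,925 = $2,962.50. Member pays $4,012.50; OOP now $4,012.50. Insurer: $6,975 − $4,012.50 = $2,962.50.
Bill 2, $13,300: deductible already satisfied, so member's share is 50% × $13,300 = $6,650. Adding that to $4,012.50 gives $10,662.50, past the $5,800 cap; member pays only $5,800 − $4,012.50 = $1,787.50. Plan pays $13,300 − $1,787.50 = $11,512.50.

$11,512.50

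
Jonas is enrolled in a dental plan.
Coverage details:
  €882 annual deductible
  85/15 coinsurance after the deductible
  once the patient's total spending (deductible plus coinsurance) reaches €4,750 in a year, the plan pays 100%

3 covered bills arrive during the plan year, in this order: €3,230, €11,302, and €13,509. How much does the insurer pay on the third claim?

€11,688.50

#1 (€3,230): €882 to deductible, leaving €2,348; coinsurance €2,348 × 15% = €352.20. Patient owes €1,234.20 (running OOP €1,234.20). Insurer: €3,230 − €1,234.20 = €1,995.80.
#2 (€11,302): 15% coinsurance on €11,302 = €1,695.30. Patient owes €1,695.30 (running OOP €2,929.50). Insurer: €11,302 − €1,695.30 = €9,606.70.
#3 (€13,509): deductible met; 15% of €13,509 = €2,026.35. OOP would hit €4,955.85 > €4,750, so the cap limits the patient to €4,750 − €2,929.50 = €1,820.50. Insurer: €13,509 − €1,820.50 = €11,688.50.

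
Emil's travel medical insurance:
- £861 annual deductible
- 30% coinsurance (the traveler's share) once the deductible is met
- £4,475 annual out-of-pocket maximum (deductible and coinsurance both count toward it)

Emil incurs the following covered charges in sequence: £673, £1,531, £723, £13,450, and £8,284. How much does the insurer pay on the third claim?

Bill 1, £673: fully absorbed by the deductible. Traveler owes £673 (running OOP £673). Plan pays £673 − £673 = £0.
Bill 2, £1,531: £188 finishes the deductible; £1,343 goes to coinsurance; 30% of £1,343 = £402.90. Traveler pays £590.90; OOP now £1,263.90. Plan pays £1,531 − £590.90 = £940.10.
Bill 3, £723: deductible already satisfied, so traveler's share is 30% × £723 = £216.90. Traveler pays £216.90; OOP now £1,480.80. Plan pays £723 − £216.90 = £506.10.

£506.10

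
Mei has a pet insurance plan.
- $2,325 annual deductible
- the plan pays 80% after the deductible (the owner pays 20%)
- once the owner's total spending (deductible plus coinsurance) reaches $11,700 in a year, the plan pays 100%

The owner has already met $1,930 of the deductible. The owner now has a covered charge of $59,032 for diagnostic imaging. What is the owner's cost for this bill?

Remaining deductible: $2,325 − $1,930 = $395.
After the $395 deductible portion, $59,032 − $395 = $58,637 is subject to coinsurance.
20% of $58,637 = $11,727.40 falls to the owner.
So the owner owes $395 + $11,727.40 = $12,122.40 before any cap.
Adding $12,122.40 to the $1,930 already spent would give $14,052.40, which exceeds the $11,700 cap; the owner pays just $11,700 − $1,930 = $9,770.

$9,770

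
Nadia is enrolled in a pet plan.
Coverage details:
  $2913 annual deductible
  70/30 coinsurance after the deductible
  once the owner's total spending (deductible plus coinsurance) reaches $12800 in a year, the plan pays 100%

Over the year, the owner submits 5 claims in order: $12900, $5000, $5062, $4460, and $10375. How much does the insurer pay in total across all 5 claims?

Claim 1 ($12900): $2913 finishes the deductible; $9987 goes to coinsurance; owner's 30% is $2996.10. Cost to owner: $5909.10. OOP to date $5909.10. Insurer: $12900 − $5909.10 = $6990.90.
Claim 2 ($5000): deductible met; 30% of $5000 = $1500. Owner owes $1500 (running OOP $7409.10). Insurer: $5000 − $1500 = $3500.
Claim 3 ($5062): 30% coinsurance on $5062 = $1518.60. Cost to owner: $1518.60. OOP to date $8927.70. Plan pays $5062 − $1518.60 = $3543.40.
Claim 4 ($4460): deductible already satisfied, so owner's share is 30% × $4460 = $1338. Owner owes $1338 (running OOP $10265.70). Plan pays $4460 − $1338 = $3122.
Claim 5 ($10375): deductible met; 30% of $10375 = $3112.50. Adding that to $10265.70 gives $13378.20, past the $12800 cap; owner pays only $12800 − $10265.70 = $2534.30. Plan pays $10375 − $2534.30 = $7840.70.
Insurer total: $6990.90 + $3500 + $3543.40 + $3122 + $7840.70 = $24997.

$24997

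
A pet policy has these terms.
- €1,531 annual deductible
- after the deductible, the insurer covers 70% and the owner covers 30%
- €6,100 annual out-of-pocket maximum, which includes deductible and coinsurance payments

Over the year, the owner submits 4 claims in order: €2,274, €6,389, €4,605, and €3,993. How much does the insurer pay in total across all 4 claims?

Bill 1, €2,274: €1,531 finishes the deductible; €743 goes to coinsurance; 30% of €743 = €222.90. Owner pays €1,753.90; OOP now €1,753.90. Insurer: €2,274 − €1,753.90 = €520.10.
Bill 2, €6,389: 30% coinsurance on €6,389 = €1,916.70. Cost to owner: €1,916.70. OOP to date €3,670.60. Plan pays €6,389 − €1,916.70 = €4,472.30.
Bill 3, €4,605: deductible met; 30% of €4,605 = €1,381.50. Owner owes €1,381.50 (running OOP €5,052.10). Plan pays €4,605 − €1,381.50 = €3,223.50.
Bill 4, €3,993: deductible already satisfied, so owner's share is 30% × €3,993 = €1,197.90. That would push OOP to €6,250, over the €6,100 cap, so owner pays €6,100 − €5,052.10 = €1,047.90. Insurer: €3,993 − €1,047.90 = €2,945.10.
Insurer total = bills − owner's total = €17,261 − €6,100 = €11,161.

€11,161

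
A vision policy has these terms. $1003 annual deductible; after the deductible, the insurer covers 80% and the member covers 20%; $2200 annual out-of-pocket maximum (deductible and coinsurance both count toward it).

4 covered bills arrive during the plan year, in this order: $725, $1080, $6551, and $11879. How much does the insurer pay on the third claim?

#1 ($725): all of it applies to the deductible. Member pays $725; OOP now $725. Insurer: $725 − $725 = $0.
#2 ($1080): $278 to deductible, leaving $802; member's 20% is $160.40. Cost to member: $438.40. OOP to date $1163.40. Plan pays $1080 − $438.40 = $641.60.
#3 ($6551): deductible already satisfied, so member's share is 20% × $6551 = $1310.20. Adding that to $1163.40 gives $2473.60, past the $2200 cap; member pays only $2200 − $1163.40 = $1036.60. Insurer: $6551 − $1036.60 = $5514.40.

$5514.40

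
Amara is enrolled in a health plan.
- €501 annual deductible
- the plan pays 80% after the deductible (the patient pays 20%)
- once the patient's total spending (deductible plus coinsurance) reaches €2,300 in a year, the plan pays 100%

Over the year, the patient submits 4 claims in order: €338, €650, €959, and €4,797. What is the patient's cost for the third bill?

#1 (€338): fully absorbed by the deductible. Patient pays €338; OOP now €338.
#2 (€650): deductible takes €163, €487 remains; coinsurance €487 × 20% = €97.40. Patient owes €260.40 (running OOP €598.40).
#3 (€959): deductible already satisfied, so patient's share is 20% × €959 = €191.80. Patient pays €191.80; OOP now €790.20.

€191.80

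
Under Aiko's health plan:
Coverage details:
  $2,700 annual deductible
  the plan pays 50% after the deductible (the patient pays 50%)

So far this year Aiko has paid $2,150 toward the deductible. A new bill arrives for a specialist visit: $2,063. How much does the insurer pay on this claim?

Deductible still to meet: $2,700 − $2,150 = $550.
The remaining $1,513 (= $2,063 − $550) moves to coinsurance.
50% of $1,513 = $756.50 falls to the patient.
That puts the patient's cost at $550 + $756.50 = $1,306.50.
Insurer pays the balance: $2,063 − $1,306.50 = $756.50.

$756.50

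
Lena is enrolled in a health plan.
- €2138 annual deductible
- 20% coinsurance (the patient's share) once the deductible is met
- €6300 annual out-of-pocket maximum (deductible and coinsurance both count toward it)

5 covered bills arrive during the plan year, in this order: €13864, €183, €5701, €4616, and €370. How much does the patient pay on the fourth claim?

€640

Claim 1 (€13864): €2138 to deductible, leaving €11726; 20% of €11726 = €2345.20. Patient owes €4483.20 (running OOP €4483.20).
Claim 2 (€183): 20% coinsurance on €183 = €36.60. Patient pays €36.60; OOP now €4519.80.
Claim 3 (€5701): 20% coinsurance on €5701 = €1140.20. Cost to patient: €1140.20. OOP to date €5660.
Claim 4 (€4616): deductible already satisfied, so patient's share is 20% × €4616 = €923.20. Adding that to €5660 gives €6583.20, past the €6300 cap; patient pays only €6300 − €5660 = €640.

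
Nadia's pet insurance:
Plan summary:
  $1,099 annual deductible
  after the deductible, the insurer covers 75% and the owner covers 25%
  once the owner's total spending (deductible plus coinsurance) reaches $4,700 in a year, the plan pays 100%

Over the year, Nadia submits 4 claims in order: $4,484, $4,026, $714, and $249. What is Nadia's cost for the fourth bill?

$62.25

Claim 1 ($4,484): $1,099 to deductible, leaving $3,385; 25% of $3,385 = $846.25. Owner pays $1,945.25; OOP now $1,945.25.
Claim 2 ($4,026): 25% coinsurance on $4,026 = $1,006.50. Cost to owner: $1,006.50. OOP to date $2,951.75.
Claim 3 ($714): deductible already satisfied, so owner's share is 25% × $714 = $178.50. Owner pays $178.50; OOP now $3,130.25.
Claim 4 ($249): deductible met; 25% of $249 = $62.25. Owner pays $62.25; OOP now $3,192.50.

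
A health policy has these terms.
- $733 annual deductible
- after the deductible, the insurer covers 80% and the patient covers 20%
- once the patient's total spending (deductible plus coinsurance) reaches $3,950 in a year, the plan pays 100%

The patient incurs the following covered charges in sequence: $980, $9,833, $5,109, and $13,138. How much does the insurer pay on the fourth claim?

$12,958.80

Claim 1 ($980): $733 to deductible, leaving $247; 20% of $247 = $49.40. Patient owes $782.40 (running OOP $782.40). Plan pays $980 − $782.40 = $197.60.
Claim 2 ($9,833): deductible met; 20% of $9,833 = $1,966.60. Patient pays $1,966.60; OOP now $2,749. Plan pays $9,833 − $1,966.60 = $7,866.40.
Claim 3 ($5,109): 20% coinsurance on $5,109 = $1,021.80. Patient owes $1,021.80 (running OOP $3,770.80). Plan pays $5,109 − $1,021.80 = $4,087.20.
Claim 4 ($13,138): 20% coinsurance on $13,138 = $2,627.60. That would push OOP to $6,398.40, over the $3,950 cap, so patient pays $3,950 − $3,770.80 = $179.20. Insurer: $13,138 − $179.20 = $12,958.80.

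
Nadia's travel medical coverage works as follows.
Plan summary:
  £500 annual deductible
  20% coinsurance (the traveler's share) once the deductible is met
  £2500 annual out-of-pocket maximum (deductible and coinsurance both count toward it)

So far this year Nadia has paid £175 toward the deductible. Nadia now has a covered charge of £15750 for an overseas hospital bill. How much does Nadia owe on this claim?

£2325

£175 of the £500 deductible is already met, leaving £325.
After the £325 deductible portion, £15750 − £325 = £15425 is subject to coinsurance.
Coinsurance: £15425 × 20% = £3085.
So the traveler owes £325 + £3085 = £3410 before any cap.
Year-to-date out-of-pocket would reach £175 + £3410 = £3585, above the £2500 maximum, so the traveler pays only £2500 − £175 = £2325.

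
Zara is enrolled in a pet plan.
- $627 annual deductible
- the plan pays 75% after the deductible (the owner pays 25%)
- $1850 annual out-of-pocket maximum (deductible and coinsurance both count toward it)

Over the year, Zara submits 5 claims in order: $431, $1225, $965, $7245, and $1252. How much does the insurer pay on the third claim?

#1 ($431): entire amount goes to the deductible. Cost to owner: $431. OOP to date $431. Insurer: $431 − $431 = $0.
#2 ($1225): deductible takes $196, $1029 remains; coinsurance $1029 × 25% = $257.25. Cost to owner: $453.25. OOP to date $884.25. Plan pays $1225 − $453.25 = $771.75.
#3 ($965): deductible already satisfied, so owner's share is 25% × $965 = $241.25. Owner pays $241.25; OOP now $1125.50. Plan pays $965 − $241.25 = $723.75.

$723.75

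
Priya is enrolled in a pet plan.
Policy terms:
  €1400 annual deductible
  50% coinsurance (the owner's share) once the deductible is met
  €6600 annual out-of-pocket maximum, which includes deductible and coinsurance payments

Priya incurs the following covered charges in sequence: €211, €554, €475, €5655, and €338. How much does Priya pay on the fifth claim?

€169

#1 (€211): all of it applies to the deductible. Cost to owner: €211. OOP to date €211.
#2 (€554): all of it applies to the deductible. Owner owes €554 (running OOP €765).
#3 (€475): all of it applies to the deductible. Cost to owner: €475. OOP to date €1240.
#4 (€5655): deductible takes €160, €5495 remains; 50% of €5495 = €2747.50. Owner owes €2907.50 (running OOP €4147.50).
#5 (€338): deductible already satisfied, so owner's share is 50% × €338 = €169. Owner pays €169; OOP now €4316.50.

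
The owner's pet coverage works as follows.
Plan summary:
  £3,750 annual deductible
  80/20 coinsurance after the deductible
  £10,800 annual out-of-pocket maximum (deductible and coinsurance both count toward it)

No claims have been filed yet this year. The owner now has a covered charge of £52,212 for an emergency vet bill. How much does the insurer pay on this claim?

£41,412

Nothing has been paid toward the £3,750 deductible, so the first £3,750 of this charge is applied there.
That leaves £52,212 − £3,750 = £48,462 for coinsurance.
Coinsurance: £48,462 × 20% = £9,692.40.
Owner responsibility before any cap: £3,750 + £9,692.40 = £13,442.40.
That would bring total out-of-pocket to £13,442.40, past the £10,800 cap. The owner is capped at £10,800 − £0 = £10,800 on this claim.
The insurer covers the remainder: £52,212 − £10,800 = £41,412.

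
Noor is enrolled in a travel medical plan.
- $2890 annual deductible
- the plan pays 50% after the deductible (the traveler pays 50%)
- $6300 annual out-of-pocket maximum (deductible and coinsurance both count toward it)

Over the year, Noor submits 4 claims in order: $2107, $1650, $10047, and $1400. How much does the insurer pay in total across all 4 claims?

#1 ($2107): fully absorbed by the deductible. Cost to traveler: $2107. OOP to date $2107. Insurer: $2107 − $2107 = $0.
#2 ($1650): $783 finishes the deductible; $867 goes to coinsurance; 50% of $867 = $433.50. Traveler owes $1216.50 (running OOP $3323.50). Plan pays $1650 − $1216.50 = $433.50.
#3 ($10047): deductible met; 50% of $10047 = $5023.50. Adding that to $3323.50 gives $8347, past the $6300 cap; traveler pays only $6300 − $3323.50 = $2976.50. Plan pays $10047 − $2976.50 = $7070.50.
#4 ($1400): deductible already satisfied, so traveler's share is 50% × $1400 = $700. That would push OOP to $7000, over the $6300 cap, so traveler pays $6300 − $6300 = $0. Plan pays $1400 − $0 = $1400.
Insurer total: $0 + $433.50 + $7070.50 + $1400 = $8904.

$8904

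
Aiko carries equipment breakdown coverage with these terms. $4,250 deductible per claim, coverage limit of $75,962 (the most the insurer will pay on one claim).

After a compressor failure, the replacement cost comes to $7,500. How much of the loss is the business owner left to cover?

$4,250

Less the $4,250 deductible: $7,500 − $4,250 = $3,250.
$3,250 ≤ $75,962, so the limit doesn't bind; insurer pays $3,250.
The business owner bears the rest of the original loss: $7,500 − $3,250 = $4,250.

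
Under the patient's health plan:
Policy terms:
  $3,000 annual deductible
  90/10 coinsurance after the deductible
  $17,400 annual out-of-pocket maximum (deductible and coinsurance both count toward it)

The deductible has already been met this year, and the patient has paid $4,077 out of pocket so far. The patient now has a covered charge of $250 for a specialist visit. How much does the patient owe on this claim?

$25

With the deductible met, the entire $250 is subject to coinsurance.
Coinsurance: $250 × 10% = $25.
Total out-of-pocket so far would be $4,077 + $25 = $4,102, below the $17,400 cap — no reduction.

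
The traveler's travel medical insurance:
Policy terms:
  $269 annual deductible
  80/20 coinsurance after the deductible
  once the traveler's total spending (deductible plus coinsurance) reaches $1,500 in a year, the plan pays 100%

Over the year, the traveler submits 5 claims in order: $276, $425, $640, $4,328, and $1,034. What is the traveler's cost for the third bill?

$128

Claim 1 ($276): deductible takes $269, $7 remains; coinsurance $7 × 20% = $1.40. Cost to traveler: $270.40. OOP to date $270.40.
Claim 2 ($425): 20% coinsurance on $425 = $85. Traveler owes $85 (running OOP $355.40).
Claim 3 ($640): 20% coinsurance on $640 = $128. Traveler pays $128; OOP now $483.40.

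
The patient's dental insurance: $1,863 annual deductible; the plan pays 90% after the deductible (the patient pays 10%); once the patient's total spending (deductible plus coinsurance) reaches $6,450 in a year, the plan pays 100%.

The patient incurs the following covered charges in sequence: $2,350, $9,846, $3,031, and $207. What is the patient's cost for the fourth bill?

Bill 1, $2,350: deductible takes $1,863, $487 remains; coinsurance $487 × 10% = $48.70. Patient owes $1,911.70 (running OOP $1,911.70).
Bill 2, $9,846: 10% coinsurance on $9,846 = $984.60. Cost to patient: $984.60. OOP to date $2,896.30.
Bill 3, $3,031: 10% coinsurance on $3,031 = $303.10. Cost to patient: $303.10. OOP to date $3,199.40.
Bill 4, $207: 10% coinsurance on $207 = $20.70. Cost to patient: $20.70. OOP to date $3,220.10.

$20.70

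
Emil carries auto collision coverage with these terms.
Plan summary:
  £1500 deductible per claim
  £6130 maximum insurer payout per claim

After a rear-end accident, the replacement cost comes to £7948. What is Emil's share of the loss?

£1818

Less the £1500 deductible: £7948 − £1500 = £6448.
£6448 exceeds the £6130 limit, so the insurer pays the limit: £6130.
The driver bears the rest of the original loss: £7948 − £6130 = £1818.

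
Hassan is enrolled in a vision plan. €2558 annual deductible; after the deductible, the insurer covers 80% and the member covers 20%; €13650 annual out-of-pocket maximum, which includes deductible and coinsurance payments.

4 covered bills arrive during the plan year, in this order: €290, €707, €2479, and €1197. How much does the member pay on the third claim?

€1744.60

Claim 1 (€290): fully absorbed by the deductible. Member pays €290; OOP now €290.
Claim 2 (€707): fully absorbed by the deductible. Member pays €707; OOP now €997.
Claim 3 (€2479): €1561 finishes the deductible; €918 goes to coinsurance; coinsurance €918 × 20% = €183.60. Member pays €1744.60; OOP now €2741.60.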